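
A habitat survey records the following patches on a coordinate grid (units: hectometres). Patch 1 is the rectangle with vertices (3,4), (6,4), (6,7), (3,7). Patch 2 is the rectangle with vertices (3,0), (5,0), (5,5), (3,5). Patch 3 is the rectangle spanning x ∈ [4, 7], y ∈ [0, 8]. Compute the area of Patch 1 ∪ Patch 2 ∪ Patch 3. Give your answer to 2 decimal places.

By inclusion–exclusion:
Individual areas: |Patch 1| = 9, |Patch 2| = 10, |Patch 3| = 24.
|Patch 1∩Patch 2|: x∈[3,5], y∈[4,5] → 2·1 = 2.
|Patch 1∩Patch 3|: x∈[4,6], y∈[4,7] → 2·3 = 6.
|Patch 2∩Patch 3|: x∈[4,5], y∈[0,5] → 1·5 = 5.
|Patch 1∩Patch 2∩Patch 3| = 1.
|Patch 1 ∪ Patch 2 ∪ Patch 3| = 43 − 13 + 1 = 31.00.

31.00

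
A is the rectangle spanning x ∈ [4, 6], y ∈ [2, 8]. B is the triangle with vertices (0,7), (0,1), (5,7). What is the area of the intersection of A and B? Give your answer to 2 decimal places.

0.60

The intersection is the polygon with vertices (4,7), (5,7), (4,5.8).
By the shoelace formula its area is 0.60.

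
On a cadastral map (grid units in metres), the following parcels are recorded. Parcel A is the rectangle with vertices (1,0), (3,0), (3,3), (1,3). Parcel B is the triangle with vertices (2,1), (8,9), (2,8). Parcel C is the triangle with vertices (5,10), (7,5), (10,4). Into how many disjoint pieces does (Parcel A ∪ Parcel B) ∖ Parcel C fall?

(Parcel A ∪ Parcel B) ∖ Parcel C splits into 2 disjoint pieces (area 23.2557, area 1.139).

2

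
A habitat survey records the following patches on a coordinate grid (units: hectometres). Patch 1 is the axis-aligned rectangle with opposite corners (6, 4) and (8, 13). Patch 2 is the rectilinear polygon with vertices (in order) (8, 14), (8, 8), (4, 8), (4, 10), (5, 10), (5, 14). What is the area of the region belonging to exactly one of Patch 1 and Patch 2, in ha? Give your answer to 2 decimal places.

18.00

|Patch 1| = 18, |Patch 2| = 20, |Patch 1∩Patch 2| = 10.
|Patch 1 △ Patch 2| = |Patch 1| + |Patch 2| − 2·|Patch 1∩Patch 2| = 18 + 20 − 20 = 18.00.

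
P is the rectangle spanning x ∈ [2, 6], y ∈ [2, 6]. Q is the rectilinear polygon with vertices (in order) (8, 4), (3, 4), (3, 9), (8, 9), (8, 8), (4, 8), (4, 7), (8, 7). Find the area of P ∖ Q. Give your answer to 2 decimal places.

10.00

|P| = 16, |P∩Q| = 6.
|P ∖ Q| = |P| − |P∩Q| = 16 − 6 = 10.00.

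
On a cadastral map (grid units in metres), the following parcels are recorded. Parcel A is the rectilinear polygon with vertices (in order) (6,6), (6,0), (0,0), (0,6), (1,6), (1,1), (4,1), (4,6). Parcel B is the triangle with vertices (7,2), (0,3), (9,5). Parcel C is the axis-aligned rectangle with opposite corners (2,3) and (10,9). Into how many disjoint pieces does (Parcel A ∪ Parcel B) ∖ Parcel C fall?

1

(Parcel A ∪ Parcel B) ∖ Parcel C is a single connected region.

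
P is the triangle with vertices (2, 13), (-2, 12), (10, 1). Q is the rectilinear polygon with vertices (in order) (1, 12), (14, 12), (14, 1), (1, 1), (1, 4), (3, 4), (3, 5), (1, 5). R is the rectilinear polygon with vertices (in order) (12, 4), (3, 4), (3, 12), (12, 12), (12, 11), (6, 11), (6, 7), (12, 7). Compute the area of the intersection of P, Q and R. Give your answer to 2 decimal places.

The intersection is the polygon with vertices (6,7), (8,4), (6.727,4), (3,7.417), (3,11.5).
By the shoelace formula its area is 12.38.

12.38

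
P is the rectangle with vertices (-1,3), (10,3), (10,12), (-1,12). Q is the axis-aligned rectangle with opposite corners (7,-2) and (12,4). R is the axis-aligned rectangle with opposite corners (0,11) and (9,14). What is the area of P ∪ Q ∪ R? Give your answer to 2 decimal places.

By inclusion–exclusion:
Individual areas: |P| = 99, |Q| = 30, |R| = 27.
|P∩Q|: x∈[7,10], y∈[3,4] → 3·1 = 3.
|P∩R|: x∈[0,9], y∈[11,12] → 9·1 = 9.
|Q∩R| = 0 (no overlap).
|P∩Q∩R| = 0.
|P ∪ Q ∪ R| = 156 − 12 + 0 = 144.00.

144.00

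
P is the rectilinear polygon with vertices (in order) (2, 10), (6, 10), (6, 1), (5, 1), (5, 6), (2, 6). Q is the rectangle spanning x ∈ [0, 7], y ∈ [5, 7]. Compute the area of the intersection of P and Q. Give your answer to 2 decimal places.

5.00

The intersection is the polygon with vertices (6,5), (5,5), (5,6), (2,6), (2,7), (6,7).
By the shoelace formula its area is 5.00.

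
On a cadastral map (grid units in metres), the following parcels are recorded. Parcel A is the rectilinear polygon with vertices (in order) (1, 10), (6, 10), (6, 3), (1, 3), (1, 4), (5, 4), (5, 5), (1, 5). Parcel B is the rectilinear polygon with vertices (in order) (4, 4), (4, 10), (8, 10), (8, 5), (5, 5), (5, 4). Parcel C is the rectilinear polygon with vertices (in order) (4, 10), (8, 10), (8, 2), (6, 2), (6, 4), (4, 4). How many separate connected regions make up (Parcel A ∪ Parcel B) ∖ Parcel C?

(Parcel A ∪ Parcel B) ∖ Parcel C splits into 2 disjoint pieces (area 5, area 15).

2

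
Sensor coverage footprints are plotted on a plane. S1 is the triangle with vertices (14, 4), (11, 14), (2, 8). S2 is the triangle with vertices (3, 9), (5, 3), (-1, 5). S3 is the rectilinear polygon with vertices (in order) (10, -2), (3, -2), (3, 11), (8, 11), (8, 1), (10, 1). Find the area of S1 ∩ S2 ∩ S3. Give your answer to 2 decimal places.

The intersection is the polygon with vertices (3.5,7.5), (3,7.667), (3,8.667), (3.091,8.727).
By the shoelace formula its area is 0.32.

0.32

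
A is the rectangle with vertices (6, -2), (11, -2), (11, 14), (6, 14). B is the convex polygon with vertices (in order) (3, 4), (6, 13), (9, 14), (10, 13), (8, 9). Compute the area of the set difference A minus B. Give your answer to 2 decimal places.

64.00

|A| = 80, |A∩B| = 16.
|A ∖ B| = |A| − |A∩B| = 80 − 16 = 64.00.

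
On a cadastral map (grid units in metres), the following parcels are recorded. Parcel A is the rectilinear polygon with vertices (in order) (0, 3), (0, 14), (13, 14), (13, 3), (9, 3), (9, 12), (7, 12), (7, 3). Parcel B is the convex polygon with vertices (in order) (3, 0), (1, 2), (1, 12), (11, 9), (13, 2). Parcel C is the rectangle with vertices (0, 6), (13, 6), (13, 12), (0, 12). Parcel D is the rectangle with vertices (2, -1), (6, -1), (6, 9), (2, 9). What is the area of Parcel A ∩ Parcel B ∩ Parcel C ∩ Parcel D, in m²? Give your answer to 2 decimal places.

The intersection is the polygon with vertices (2,6), (2,9), (6,9), (6,6).
By the shoelace formula its area is 12.00.

12.00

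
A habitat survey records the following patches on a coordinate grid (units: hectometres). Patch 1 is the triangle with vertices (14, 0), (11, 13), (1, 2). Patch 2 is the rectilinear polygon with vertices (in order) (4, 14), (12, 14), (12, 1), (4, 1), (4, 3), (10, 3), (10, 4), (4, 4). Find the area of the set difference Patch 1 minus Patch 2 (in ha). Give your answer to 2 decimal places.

21.56

|Patch 1| = 81.5, |Patch 1∩Patch 2| = 59.941.
|Patch 1 ∖ Patch 2| = |Patch 1| − |Patch 1∩Patch 2| = 81.5 − 59.941 = 21.56.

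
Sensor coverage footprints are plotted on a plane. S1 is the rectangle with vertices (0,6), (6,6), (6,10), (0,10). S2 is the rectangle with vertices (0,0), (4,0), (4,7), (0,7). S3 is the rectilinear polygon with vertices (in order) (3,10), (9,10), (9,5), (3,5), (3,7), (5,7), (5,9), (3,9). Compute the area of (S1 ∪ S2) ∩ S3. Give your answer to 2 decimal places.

|S1 ∪ S2| = 48.
|(S1 ∪ S2) ∩ S3| = 9.00.

9.00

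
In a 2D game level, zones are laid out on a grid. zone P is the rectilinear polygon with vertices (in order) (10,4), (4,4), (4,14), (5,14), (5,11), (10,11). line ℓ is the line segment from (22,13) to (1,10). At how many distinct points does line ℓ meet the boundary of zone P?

2

The segment meets the boundary at (8,11), (4,10.429).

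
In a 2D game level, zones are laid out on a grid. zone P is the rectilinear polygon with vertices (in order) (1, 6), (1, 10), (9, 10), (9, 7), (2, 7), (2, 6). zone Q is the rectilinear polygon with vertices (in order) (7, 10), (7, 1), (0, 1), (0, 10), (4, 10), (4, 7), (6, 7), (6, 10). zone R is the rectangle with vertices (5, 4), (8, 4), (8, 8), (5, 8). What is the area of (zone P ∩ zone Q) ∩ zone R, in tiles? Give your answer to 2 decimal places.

|zone P ∩ zone Q| = 13.
|(zone P ∩ zone Q) ∩ zone R| = 1.00.

1.00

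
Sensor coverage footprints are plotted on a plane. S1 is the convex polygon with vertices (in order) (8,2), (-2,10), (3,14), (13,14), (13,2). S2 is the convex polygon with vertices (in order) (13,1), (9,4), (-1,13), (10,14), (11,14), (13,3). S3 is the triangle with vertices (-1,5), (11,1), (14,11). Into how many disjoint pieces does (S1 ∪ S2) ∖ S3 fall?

(S1 ∪ S2) ∖ S3 splits into 2 disjoint pieces (area 75.8393, area 5.4833).

2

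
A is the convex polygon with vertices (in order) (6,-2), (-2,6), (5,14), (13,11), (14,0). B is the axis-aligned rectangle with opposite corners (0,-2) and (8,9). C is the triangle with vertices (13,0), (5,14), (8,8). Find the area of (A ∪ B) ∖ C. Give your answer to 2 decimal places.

183.22

|A ∪ B| = 186.2232.
|(A ∪ B) ∩ C| = 3.
|(A ∪ B) ∖ C| = 186.2232 − 3 = 183.22.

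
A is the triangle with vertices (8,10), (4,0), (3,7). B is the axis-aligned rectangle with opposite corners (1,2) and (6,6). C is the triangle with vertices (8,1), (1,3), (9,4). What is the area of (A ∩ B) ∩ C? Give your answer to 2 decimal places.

The region (A ∩ B) ∩ C is the polygon with vertices (4.5,2), (3.681,2.234), (3.526,3.316), (5.421,3.553), (4.8,2).
By the shoelace formula its area is 2.02.

2.02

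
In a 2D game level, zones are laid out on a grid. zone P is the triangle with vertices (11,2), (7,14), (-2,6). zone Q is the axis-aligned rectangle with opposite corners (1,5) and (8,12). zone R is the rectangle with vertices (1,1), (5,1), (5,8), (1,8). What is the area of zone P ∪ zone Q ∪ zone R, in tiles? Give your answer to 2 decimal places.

By inclusion–exclusion:
Individual areas: |zone P| = 70, |zone Q| = 49, |zone R| = 28.
|zone P∩zone Q| = 42.5737.
|zone P∩zone R| = 14.1538.
|zone Q∩zone R|: x∈[1,5], y∈[5,8] → 4·3 = 12.
|zone P∩zone Q∩zone R| = 11.9904.
|zone P ∪ zone Q ∪ zone R| = 147 − 68.7276 + 11.9904 = 90.26.

90.26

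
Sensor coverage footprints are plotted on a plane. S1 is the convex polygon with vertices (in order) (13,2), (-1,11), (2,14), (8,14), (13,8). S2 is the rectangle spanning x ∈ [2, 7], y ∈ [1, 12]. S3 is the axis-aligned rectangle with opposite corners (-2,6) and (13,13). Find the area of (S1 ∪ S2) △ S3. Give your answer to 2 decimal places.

75.87

|S1 ∪ S2| = 117.8214.
|(S1 ∪ S2) ∩ S3| = 73.4762.
|(S1 ∪ S2) △ S3| = 117.8214 + 105 − 146.9524 = 75.87.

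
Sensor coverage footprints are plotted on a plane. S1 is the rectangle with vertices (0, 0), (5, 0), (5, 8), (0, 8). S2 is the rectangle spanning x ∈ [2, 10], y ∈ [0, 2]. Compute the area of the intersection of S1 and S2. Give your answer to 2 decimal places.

6.00

|S1∩S2|: x∈[2,5], y∈[0,2] → 3·2 = 6.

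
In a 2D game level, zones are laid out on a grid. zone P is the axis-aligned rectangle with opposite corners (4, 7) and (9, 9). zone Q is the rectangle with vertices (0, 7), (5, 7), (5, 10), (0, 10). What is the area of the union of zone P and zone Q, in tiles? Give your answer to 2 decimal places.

By inclusion–exclusion:
Individual areas: |zone P| = 10, |zone Q| = 15.
|zone P∩zone Q|: x∈[4,5], y∈[7,9] → 1·2 = 2.
|zone P ∪ zone Q| = 25 − 2 = 23.00.

23.00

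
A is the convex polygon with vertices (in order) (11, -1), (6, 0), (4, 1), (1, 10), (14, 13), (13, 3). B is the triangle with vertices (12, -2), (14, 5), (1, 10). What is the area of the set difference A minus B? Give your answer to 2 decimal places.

79.37

|A| = 124.5, |A∩B| = 45.1256.
|A ∖ B| = |A| − |A∩B| = 124.5 − 45.1256 = 79.37.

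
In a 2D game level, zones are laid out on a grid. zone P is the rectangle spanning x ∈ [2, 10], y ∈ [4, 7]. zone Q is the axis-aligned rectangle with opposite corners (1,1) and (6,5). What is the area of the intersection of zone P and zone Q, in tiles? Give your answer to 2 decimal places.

4.00

|zone P∩zone Q|: x∈[2,6], y∈[4,5] → 4·1 = 4.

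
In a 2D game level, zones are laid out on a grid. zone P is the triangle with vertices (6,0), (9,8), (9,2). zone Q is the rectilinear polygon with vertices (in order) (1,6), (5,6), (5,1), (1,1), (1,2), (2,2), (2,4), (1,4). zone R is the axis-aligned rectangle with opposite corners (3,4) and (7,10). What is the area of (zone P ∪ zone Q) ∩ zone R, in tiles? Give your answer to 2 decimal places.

4.00

The region (zone P ∪ zone Q) ∩ zone R is the polygon with vertices (5,6), (5,4), (3,4), (3,6).
By the shoelace formula its area is 4.00.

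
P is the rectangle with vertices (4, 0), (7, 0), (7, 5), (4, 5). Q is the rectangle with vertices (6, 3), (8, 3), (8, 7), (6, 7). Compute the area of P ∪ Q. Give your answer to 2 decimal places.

By inclusion–exclusion:
Individual areas: |P| = 15, |Q| = 8.
|P∩Q|: x∈[6,7], y∈[3,5] → 1·2 = 2.
|P ∪ Q| = 23 − 2 = 21.00.

21.00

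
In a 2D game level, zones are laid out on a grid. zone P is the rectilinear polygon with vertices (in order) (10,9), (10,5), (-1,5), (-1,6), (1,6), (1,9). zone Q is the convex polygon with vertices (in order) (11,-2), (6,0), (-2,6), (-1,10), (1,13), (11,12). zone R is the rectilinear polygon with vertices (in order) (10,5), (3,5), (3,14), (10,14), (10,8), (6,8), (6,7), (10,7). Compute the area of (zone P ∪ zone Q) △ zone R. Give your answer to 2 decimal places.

99.74

|zone P ∪ zone Q| = 137.0417.
|(zone P ∪ zone Q) ∩ zone R| = 48.15.
|(zone P ∪ zone Q) △ zone R| = 137.0417 + 59 − 96.3 = 99.74.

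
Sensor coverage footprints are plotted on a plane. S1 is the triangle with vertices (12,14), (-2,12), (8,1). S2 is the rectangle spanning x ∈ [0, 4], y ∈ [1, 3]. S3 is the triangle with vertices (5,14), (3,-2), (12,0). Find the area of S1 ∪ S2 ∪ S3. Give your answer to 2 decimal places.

129.41

By inclusion–exclusion:
Individual areas: |S1| = 87, |S2| = 8, |S3| = 70.
|S1∩S2| = 0.
|S1∩S3| = 34.5895.
|S2∩S3| = 1.
|S1∩S2∩S3| = 0.
|S1 ∪ S2 ∪ S3| = 165 − 35.5895 + 0 = 129.41.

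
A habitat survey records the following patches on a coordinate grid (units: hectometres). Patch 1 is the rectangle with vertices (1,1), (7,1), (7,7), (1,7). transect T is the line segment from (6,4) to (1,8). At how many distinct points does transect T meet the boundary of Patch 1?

The segment meets the boundary at (2.25,7).

1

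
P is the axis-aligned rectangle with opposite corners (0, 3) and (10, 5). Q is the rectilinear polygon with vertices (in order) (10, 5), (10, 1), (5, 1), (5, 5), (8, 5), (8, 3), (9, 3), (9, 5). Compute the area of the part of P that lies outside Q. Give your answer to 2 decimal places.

|P| = 20, |P∩Q| = 8.
|P ∖ Q| = |P| − |P∩Q| = 20 − 8 = 12.00.

12.00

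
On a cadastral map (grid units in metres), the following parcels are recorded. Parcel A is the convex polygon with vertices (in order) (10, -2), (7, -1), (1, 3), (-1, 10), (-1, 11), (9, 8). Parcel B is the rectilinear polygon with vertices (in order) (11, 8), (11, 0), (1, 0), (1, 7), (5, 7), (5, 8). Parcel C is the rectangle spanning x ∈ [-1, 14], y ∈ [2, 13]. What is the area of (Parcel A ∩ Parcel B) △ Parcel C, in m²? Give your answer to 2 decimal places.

131.35

|Parcel A ∩ Parcel B| = 56.45.
|(Parcel A ∩ Parcel B) ∩ Parcel C| = 45.05.
|(Parcel A ∩ Parcel B) △ Parcel C| = 56.45 + 165 − 90.1 = 131.35.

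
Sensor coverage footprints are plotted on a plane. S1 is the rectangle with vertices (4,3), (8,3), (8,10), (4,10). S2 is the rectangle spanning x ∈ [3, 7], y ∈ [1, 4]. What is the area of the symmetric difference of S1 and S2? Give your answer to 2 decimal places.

34.00

|S1∩S2|: x∈[4,7], y∈[3,4] → 3·1 = 3.
|S1 △ S2| = |S1| + |S2| − 2·|S1∩S2| = 28 + 12 − 6 = 34.00.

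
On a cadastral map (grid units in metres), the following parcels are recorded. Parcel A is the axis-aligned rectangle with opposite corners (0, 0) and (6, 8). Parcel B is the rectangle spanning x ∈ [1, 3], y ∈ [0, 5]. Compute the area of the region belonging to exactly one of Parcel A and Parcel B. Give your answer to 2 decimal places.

|Parcel A∩Parcel B|: x∈[1,3], y∈[0,5] → 2·5 = 10.
|Parcel A △ Parcel B| = |Parcel A| + |Parcel B| − 2·|Parcel A∩Parcel B| = 48 + 10 − 20 = 38.00.

38.00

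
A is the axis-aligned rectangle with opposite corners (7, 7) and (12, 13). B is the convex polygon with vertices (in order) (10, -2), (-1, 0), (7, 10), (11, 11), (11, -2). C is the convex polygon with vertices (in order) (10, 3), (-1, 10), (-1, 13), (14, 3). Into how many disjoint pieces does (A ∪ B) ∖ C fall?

2

(A ∪ B) ∖ C splits into 2 disjoint pieces (area 34.087, area 60.994).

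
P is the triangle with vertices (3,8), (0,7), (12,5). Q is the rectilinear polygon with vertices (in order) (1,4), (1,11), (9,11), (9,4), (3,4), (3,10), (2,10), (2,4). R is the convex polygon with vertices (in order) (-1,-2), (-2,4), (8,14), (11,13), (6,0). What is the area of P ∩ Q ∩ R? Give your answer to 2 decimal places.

6.26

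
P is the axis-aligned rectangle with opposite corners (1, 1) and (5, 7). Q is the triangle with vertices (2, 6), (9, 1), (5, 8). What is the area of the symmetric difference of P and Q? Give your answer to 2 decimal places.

27.57

|P| = 24, |Q| = 14.5, |P∩Q| = 5.4643.
|P △ Q| = |P| + |Q| − 2·|P∩Q| = 24 + 14.5 − 10.9286 = 27.57.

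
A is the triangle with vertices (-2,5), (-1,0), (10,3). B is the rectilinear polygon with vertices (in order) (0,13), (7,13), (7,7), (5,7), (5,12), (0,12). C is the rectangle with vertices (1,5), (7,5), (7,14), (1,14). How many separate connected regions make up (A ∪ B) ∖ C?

2

(A ∪ B) ∖ C splits into 2 disjoint pieces (area 29, area 1).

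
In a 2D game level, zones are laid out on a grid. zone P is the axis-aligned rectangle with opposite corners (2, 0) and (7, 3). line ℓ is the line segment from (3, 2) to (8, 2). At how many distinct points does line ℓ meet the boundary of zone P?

The segment meets the boundary at (7,2).

1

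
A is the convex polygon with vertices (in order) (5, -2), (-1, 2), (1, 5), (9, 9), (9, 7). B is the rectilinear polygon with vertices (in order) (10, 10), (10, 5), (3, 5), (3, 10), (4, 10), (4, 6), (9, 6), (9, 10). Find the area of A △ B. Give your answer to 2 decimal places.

56.83

|A| = 53, |B| = 15, |A∩B| = 5.5833.
|A △ B| = |A| + |B| − 2·|A∩B| = 53 + 15 − 11.1667 = 56.83.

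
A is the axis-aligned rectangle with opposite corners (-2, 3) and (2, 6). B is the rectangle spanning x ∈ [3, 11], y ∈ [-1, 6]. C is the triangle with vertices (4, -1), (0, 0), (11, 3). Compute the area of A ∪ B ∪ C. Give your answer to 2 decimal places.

70.35

By inclusion–exclusion:
Individual areas: |A| = 12, |B| = 56, |C| = 11.5.
|A∩B| = 0 (no overlap).
|A∩C| = 0.
|B∩C| = 9.1477.
|A∩B∩C| = 0.
|A ∪ B ∪ C| = 79.5 − 9.1477 + 0 = 70.35.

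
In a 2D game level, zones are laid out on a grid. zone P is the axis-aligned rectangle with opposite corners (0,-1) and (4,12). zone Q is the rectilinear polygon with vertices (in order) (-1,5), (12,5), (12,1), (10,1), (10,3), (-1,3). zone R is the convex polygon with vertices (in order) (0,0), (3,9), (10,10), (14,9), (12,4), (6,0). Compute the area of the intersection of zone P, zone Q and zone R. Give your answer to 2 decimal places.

The intersection is the polygon with vertices (1,3), (1.667,5), (4,5), (4,3).
By the shoelace formula its area is 5.33.

5.33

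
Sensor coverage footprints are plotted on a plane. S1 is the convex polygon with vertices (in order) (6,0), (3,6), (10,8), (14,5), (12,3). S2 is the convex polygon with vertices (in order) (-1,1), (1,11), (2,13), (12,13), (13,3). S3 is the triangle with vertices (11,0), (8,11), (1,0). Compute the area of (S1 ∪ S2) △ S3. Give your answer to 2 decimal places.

111.18

|S1 ∪ S2| = 141.7717.
|(S1 ∪ S2) ∩ S3| = 42.7976.
|(S1 ∪ S2) △ S3| = 141.7717 + 55 − 85.5952 = 111.18.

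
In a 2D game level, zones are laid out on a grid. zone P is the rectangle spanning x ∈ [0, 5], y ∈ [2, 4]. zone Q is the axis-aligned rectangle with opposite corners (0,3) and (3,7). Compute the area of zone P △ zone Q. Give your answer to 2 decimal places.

|zone P∩zone Q|: x∈[0,3], y∈[3,4] → 3·1 = 3.
|zone P △ zone Q| = |zone P| + |zone Q| − 2·|zone P∩zone Q| = 10 + 12 − 6 = 16.00.

16.00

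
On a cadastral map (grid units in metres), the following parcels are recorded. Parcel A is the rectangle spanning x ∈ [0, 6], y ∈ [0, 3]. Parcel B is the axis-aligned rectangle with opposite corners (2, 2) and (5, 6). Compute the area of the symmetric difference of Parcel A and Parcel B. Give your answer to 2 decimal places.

|Parcel A∩Parcel B|: x∈[2,5], y∈[2,3] → 3·1 = 3.
|Parcel A △ Parcel B| = |Parcel A| + |Parcel B| − 2·|Parcel A∩Parcel B| = 18 + 12 − 6 = 24.00.

24.00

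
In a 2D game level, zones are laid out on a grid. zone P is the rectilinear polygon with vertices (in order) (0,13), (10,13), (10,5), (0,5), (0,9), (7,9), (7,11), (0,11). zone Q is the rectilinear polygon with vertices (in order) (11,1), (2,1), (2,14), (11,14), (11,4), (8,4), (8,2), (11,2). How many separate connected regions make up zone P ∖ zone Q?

zone P ∖ zone Q splits into 2 disjoint pieces (area 4, area 8).

2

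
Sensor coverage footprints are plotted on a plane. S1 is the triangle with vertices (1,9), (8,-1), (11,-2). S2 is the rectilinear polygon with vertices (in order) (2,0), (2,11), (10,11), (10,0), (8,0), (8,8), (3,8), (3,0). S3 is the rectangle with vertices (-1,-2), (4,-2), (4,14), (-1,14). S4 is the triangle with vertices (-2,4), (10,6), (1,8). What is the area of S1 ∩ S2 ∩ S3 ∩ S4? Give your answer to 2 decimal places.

The intersection is the polygon with vertices (3,6.8), (3,6.143), (2,7.571), (2,7.778), (2.139,7.747).
By the shoelace formula its area is 0.48.

0.48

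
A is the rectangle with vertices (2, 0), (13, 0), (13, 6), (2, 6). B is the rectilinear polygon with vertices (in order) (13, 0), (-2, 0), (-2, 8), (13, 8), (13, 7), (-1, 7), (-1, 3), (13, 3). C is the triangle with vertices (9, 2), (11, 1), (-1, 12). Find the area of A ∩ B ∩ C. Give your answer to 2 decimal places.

The intersection is the polygon with vertices (8.818,3), (11,1), (9,2), (8,3).
By the shoelace formula its area is 1.32.

1.32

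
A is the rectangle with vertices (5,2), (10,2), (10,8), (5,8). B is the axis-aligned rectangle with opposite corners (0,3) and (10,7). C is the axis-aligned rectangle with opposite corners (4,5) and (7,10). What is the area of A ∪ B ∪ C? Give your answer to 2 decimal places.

57.00

By inclusion–exclusion:
Individual areas: |A| = 30, |B| = 40, |C| = 15.
|A∩B|: x∈[5,10], y∈[3,7] → 5·4 = 20.
|A∩C|: x∈[5,7], y∈[5,8] → 2·3 = 6.
|B∩C|: x∈[4,7], y∈[5,7] → 3·2 = 6.
|A∩B∩C| = 4.
|A ∪ B ∪ C| = 85 − 32 + 4 = 57.00.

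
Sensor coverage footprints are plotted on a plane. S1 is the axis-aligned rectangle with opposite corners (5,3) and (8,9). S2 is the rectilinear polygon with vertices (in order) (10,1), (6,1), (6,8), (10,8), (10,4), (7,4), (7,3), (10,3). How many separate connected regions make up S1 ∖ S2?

S1 ∖ S2 splits into 2 disjoint pieces (area 1, area 8).

2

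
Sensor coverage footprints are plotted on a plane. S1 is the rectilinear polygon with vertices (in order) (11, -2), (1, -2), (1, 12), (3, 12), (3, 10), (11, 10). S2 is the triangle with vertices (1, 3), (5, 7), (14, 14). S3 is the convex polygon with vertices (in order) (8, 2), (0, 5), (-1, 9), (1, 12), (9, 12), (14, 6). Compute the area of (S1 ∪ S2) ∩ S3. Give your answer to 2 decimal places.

72.04

|S1 ∪ S2| = 124.8312.
|(S1 ∪ S2) ∩ S3| = 72.04.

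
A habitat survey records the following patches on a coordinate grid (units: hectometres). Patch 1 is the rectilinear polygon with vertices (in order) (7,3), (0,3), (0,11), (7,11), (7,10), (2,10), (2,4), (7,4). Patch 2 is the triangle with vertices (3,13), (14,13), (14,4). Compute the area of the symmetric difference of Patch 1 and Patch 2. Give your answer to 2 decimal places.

73.61

|Patch 1| = 26, |Patch 2| = 49.5, |Patch 1∩Patch 2| = 0.9444.
|Patch 1 △ Patch 2| = |Patch 1| + |Patch 2| − 2·|Patch 1∩Patch 2| = 26 + 49.5 − 1.8889 = 73.61.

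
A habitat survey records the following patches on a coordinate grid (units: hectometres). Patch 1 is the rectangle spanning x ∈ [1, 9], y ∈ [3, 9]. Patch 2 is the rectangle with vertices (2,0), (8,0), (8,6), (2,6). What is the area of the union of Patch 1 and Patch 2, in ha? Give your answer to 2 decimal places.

By inclusion–exclusion:
Individual areas: |Patch 1| = 48, |Patch 2| = 36.
|Patch 1∩Patch 2|: x∈[2,8], y∈[3,6] → 6·3 = 18.
|Patch 1 ∪ Patch 2| = 84 − 18 = 66.00.

66.00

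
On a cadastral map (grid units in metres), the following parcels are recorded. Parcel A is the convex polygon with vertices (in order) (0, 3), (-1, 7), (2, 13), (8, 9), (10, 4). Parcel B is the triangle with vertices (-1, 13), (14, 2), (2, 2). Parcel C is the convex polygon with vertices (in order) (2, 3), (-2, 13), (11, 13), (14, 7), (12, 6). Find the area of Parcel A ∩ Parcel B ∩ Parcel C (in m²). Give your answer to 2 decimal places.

38.69

The intersection is the polygon with vertices (9.472,5.321), (9.5,5.25), (3,3.3), (1.923,3.192), (1.143,5.143), (0.059,9.118), (1.195,11.39).
By the shoelace formula its area is 38.69.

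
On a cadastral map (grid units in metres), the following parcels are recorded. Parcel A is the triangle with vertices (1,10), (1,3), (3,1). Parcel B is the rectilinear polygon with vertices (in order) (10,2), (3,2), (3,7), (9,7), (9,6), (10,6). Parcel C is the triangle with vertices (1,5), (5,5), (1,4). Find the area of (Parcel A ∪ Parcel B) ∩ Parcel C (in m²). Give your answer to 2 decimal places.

1.51

|Parcel A ∪ Parcel B| = 41.
|(Parcel A ∪ Parcel B) ∩ Parcel C| = 1.51.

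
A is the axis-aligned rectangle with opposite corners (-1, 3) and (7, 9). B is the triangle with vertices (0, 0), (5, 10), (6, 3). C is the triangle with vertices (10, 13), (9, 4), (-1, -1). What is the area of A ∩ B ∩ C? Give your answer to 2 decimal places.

The intersection is the polygon with vertices (6,3), (2.143,3), (5.407,7.154).
By the shoelace formula its area is 8.01.

8.01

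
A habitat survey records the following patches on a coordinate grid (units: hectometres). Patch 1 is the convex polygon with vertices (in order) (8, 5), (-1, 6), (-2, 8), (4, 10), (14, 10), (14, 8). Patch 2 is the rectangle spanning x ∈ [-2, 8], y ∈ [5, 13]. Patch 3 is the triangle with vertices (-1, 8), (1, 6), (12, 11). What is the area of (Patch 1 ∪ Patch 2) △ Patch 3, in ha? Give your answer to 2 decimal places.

|Patch 1 ∪ Patch 2| = 101.
|(Patch 1 ∪ Patch 2) ∩ Patch 3| = 14.9462.
|(Patch 1 ∪ Patch 2) △ Patch 3| = 101 + 16 − 29.8923 = 87.11.

87.11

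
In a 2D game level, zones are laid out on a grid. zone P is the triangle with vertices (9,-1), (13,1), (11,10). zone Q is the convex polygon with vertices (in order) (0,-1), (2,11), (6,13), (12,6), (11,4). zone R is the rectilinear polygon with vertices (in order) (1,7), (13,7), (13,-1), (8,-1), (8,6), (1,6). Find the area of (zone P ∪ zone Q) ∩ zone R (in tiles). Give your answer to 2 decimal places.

33.25

|zone P ∪ zone Q| = 108.9695.
|(zone P ∪ zone Q) ∩ zone R| = 33.25.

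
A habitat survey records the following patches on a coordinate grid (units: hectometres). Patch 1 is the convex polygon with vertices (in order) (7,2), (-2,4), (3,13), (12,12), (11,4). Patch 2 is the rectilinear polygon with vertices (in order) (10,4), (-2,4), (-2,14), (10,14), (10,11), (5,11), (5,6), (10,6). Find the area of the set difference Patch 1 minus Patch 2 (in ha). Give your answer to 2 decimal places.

50.22

|Patch 1| = 108, |Patch 1∩Patch 2| = 57.7778.
|Patch 1 ∖ Patch 2| = |Patch 1| − |Patch 1∩Patch 2| = 108 − 57.7778 = 50.22.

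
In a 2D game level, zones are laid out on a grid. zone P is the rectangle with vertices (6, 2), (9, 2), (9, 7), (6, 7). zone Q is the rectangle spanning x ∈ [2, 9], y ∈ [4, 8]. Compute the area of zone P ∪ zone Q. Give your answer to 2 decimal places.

By inclusion–exclusion:
Individual areas: |zone P| = 15, |zone Q| = 28.
|zone P∩zone Q|: x∈[6,9], y∈[4,7] → 3·3 = 9.
|zone P ∪ zone Q| = 43 − 9 = 34.00.

34.00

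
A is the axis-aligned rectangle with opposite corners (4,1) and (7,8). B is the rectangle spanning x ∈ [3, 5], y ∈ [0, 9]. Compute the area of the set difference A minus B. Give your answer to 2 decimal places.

|A∩B|: x∈[4,5], y∈[1,8] → 1·7 = 7.
|A| = 21.
|A ∖ B| = |A| − |A∩B| = 21 − 7 = 14.00.

14.00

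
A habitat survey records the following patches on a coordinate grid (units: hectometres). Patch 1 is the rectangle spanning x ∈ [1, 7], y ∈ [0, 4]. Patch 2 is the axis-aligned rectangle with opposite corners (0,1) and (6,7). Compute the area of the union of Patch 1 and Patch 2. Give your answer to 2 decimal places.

By inclusion–exclusion:
Individual areas: |Patch 1| = 24, |Patch 2| = 36.
|Patch 1∩Patch 2|: x∈[1,6], y∈[1,4] → 5·3 = 15.
|Patch 1 ∪ Patch 2| = 60 − 15 = 45.00.

45.00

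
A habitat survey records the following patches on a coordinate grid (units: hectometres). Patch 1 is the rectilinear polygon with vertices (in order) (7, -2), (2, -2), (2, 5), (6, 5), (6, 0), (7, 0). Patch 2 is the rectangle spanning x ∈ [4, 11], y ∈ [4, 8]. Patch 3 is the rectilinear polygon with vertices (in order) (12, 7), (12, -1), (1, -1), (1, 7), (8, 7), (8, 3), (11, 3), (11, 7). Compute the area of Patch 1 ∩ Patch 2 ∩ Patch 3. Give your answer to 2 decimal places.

The intersection is the polygon with vertices (6,4), (4,4), (4,5), (6,5).
By the shoelace formula its area is 2.00.

2.00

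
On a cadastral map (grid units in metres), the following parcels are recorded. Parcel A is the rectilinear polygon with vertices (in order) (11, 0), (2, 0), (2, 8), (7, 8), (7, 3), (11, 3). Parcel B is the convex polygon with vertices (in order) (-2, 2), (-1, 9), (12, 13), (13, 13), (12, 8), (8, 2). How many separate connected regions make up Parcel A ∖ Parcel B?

1

Parcel A ∖ Parcel B is a single connected region.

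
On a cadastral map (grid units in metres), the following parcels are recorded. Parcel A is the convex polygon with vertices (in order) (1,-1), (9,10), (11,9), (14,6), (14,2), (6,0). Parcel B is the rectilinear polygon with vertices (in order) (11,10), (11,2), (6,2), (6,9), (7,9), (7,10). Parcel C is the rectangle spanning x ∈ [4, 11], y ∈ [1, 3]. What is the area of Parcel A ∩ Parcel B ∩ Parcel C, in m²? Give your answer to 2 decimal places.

The intersection is the polygon with vertices (11,2), (6,2), (6,3), (11,3).
By the shoelace formula its area is 5.00.

5.00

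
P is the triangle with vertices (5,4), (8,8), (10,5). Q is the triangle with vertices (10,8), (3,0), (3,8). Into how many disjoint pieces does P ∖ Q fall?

P ∖ Q is a single connected region.

1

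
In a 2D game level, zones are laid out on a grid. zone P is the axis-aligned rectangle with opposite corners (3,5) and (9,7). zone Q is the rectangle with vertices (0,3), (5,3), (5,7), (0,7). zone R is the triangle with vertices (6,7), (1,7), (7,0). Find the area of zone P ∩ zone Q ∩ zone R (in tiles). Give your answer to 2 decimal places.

The intersection is the polygon with vertices (5,5), (3,5), (3,7), (5,7).
By the shoelace formula its area is 4.00.

4.00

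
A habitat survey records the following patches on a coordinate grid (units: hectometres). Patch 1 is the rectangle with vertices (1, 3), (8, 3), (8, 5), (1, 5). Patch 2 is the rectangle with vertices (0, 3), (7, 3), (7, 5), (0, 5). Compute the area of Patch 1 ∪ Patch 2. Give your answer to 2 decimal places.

By inclusion–exclusion:
Individual areas: |Patch 1| = 14, |Patch 2| = 14.
|Patch 1∩Patch 2|: x∈[1,7], y∈[3,5] → 6·2 = 12.
|Patch 1 ∪ Patch 2| = 28 − 12 = 16.00.

16.00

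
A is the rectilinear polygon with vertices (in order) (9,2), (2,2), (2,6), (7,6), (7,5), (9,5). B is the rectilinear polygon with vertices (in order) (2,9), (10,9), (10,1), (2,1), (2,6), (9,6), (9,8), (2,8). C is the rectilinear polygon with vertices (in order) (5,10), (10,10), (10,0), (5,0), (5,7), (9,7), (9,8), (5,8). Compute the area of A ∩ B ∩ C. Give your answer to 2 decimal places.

The intersection is the polygon with vertices (7,6), (7,5), (9,5), (9,2), (5,2), (5,6).
By the shoelace formula its area is 14.00.

14.00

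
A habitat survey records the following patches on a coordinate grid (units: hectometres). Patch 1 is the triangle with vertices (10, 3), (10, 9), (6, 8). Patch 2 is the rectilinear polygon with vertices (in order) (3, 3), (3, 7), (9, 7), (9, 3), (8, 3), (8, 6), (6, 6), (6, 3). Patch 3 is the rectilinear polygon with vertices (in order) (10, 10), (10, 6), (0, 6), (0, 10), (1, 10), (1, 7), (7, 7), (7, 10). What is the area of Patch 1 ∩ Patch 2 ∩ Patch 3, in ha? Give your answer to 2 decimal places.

1.80

The intersection is the polygon with vertices (7,7), (9,7), (9,6), (8,6), (7.6,6), (6.8,7).
By the shoelace formula its area is 1.80.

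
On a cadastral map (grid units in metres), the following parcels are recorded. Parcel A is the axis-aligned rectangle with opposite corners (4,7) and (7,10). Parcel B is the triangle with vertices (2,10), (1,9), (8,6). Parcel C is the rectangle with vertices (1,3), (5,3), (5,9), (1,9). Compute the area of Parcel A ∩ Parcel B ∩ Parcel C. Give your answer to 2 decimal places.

The intersection is the polygon with vertices (5,8), (5,7.286), (4,7.714), (4,8.667).
By the shoelace formula its area is 0.83.

0.83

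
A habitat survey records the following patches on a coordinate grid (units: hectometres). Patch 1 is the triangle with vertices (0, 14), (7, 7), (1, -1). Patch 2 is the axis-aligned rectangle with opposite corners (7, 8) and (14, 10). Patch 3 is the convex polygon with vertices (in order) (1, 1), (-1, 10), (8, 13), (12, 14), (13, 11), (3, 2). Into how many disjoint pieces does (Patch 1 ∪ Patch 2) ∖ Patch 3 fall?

(Patch 1 ∪ Patch 2) ∖ Patch 3 splits into 3 disjoint pieces (area 2.652, area 4.6033, area 6.4444).

3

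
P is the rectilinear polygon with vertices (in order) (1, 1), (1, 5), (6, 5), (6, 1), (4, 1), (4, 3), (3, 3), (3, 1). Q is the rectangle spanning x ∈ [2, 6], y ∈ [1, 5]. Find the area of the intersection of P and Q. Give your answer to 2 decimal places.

14.00

The intersection is the polygon with vertices (6,5), (6,1), (4,1), (4,3), (3,3), (3,1), (2,1), (2,5).
By the shoelace formula its area is 14.00.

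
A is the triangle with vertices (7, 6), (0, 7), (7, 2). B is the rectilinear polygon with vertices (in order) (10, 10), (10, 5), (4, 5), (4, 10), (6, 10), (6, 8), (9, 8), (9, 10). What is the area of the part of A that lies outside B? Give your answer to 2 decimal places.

10.36

|A| = 14, |A∩B| = 3.6429.
|A ∖ B| = |A| − |A∩B| = 14 − 3.6429 = 10.36.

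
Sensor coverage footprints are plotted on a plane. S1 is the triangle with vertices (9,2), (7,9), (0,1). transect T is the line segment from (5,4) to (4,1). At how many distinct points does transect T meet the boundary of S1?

The segment meets the boundary at (4.154,1.462).

1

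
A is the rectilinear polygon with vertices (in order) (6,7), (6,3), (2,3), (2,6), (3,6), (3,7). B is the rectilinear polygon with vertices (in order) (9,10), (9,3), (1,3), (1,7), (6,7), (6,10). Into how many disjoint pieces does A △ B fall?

2

A △ B splits into 2 disjoint pieces (area 21, area 5).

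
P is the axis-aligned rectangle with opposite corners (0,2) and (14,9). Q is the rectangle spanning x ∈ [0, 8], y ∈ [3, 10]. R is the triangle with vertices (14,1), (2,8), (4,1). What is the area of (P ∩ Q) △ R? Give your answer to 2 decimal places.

|P ∩ Q| = 48.
|(P ∩ Q) ∩ R| = 15.9286.
|(P ∩ Q) △ R| = 48 + 35 − 31.8571 = 51.14.

51.14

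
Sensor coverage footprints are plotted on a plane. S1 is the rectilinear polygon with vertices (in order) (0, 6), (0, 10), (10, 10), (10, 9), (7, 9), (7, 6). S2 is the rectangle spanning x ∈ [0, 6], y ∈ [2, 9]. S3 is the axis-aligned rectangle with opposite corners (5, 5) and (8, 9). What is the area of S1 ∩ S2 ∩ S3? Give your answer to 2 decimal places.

3.00

The intersection is the polygon with vertices (6,9), (6,6), (5,6), (5,9).
By the shoelace formula its area is 3.00.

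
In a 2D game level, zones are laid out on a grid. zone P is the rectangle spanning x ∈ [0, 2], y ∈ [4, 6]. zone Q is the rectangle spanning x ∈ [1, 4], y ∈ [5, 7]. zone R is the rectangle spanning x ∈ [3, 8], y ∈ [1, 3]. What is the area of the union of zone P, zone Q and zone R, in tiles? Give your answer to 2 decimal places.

19.00

By inclusion–exclusion:
Individual areas: |zone P| = 4, |zone Q| = 6, |zone R| = 10.
|zone P∩zone Q|: x∈[1,2], y∈[5,6] → 1·1 = 1.
|zone P∩zone R| = 0 (no overlap).
|zone Q∩zone R| = 0 (no overlap).
|zone P∩zone Q∩zone R| = 0.
|zone P ∪ zone Q ∪ zone R| = 20 − 1 + 0 = 19.00.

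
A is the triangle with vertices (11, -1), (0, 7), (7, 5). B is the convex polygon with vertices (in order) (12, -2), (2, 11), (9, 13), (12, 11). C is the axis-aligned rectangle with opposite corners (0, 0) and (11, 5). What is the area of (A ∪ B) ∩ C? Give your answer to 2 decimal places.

23.98

The region (A ∪ B) ∩ C is the polygon with vertices (9.5,1.25), (10.333,0), (9.625,0), (2.75,5), (11,5), (11,0), (10.461,0).
By the shoelace formula its area is 23.98.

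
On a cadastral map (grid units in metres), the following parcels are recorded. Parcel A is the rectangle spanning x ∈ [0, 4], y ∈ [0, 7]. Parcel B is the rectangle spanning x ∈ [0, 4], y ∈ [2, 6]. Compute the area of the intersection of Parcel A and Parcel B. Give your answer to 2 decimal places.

|Parcel A∩Parcel B|: x∈[0,4], y∈[2,6] → 4·4 = 16.

16.00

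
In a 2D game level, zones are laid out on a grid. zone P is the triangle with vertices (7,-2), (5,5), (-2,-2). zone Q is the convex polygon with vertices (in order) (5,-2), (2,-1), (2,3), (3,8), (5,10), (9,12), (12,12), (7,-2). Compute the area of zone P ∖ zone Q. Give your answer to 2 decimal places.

9.50

|zone P| = 31.5, |zone P∩zone Q| = 22.
|zone P ∖ zone Q| = |zone P| − |zone P∩zone Q| = 31.5 − 22 = 9.50.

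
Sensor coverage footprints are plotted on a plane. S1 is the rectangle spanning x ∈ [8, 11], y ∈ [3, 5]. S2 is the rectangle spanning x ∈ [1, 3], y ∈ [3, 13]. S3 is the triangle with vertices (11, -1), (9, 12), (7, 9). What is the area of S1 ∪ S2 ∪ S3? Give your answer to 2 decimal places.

By inclusion–exclusion:
Individual areas: |S1| = 6, |S2| = 20, |S3| = 16.
|S1∩S2| = 0 (no overlap).
|S1∩S3| = 2.4615.
|S2∩S3| = 0.
|S1∩S2∩S3| = 0.
|S1 ∪ S2 ∪ S3| = 42 − 2.4615 + 0 = 39.54.

39.54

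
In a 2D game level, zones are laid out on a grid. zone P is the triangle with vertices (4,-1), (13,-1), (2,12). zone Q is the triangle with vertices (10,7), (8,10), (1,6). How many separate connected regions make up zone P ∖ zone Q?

2

zone P ∖ zone Q splits into 2 disjoint pieces (area 47.7118, area 6.3205).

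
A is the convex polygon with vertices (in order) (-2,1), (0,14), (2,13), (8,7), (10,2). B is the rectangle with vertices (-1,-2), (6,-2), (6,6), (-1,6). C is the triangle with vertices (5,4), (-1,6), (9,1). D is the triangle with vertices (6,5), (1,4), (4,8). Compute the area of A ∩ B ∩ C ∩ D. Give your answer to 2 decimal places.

The intersection is the polygon with vertices (1.546,4.727), (1.8,5.067), (3.5,4.5), (2.429,4.286).
By the shoelace formula its area is 0.69.

0.69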